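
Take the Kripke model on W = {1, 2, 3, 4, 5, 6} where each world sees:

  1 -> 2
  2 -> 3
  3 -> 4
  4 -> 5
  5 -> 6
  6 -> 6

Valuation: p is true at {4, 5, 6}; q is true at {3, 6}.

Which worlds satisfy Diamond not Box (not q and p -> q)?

1: successors {2}; not Box (not q and p -> q) there: 2:F. ✗
2: successors {3}; not Box (not q and p -> q) there: 3:T. ✓
3: successors {4}; not Box (not q and p -> q) there: 4:T. ✓
4: successors {5}; not Box (not q and p -> q) there: 5:F. ✗
5: successors {6}; not Box (not q and p -> q) there: 6:F. ✗
6: successors {6}; not Box (not q and p -> q) there: 6:F. ✗

{2, 3}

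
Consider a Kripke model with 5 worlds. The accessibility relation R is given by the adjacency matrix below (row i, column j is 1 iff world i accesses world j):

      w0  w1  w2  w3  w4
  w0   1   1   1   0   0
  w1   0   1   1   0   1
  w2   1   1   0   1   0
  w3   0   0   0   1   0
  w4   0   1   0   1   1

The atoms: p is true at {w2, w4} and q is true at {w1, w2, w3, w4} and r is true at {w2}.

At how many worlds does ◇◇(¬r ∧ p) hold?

4

w0: successors {w0, w1, w2}; ◇(¬r ∧ p) there: w0:F, w1:T, w2:F. ✓
w1: successors {w1, w2, w4}; ◇(¬r ∧ p) there: w1:T, w2:F, w4:T. ✓
w2: successors {w0, w1, w3}; ◇(¬r ∧ p) there: w0:F, w1:T, w3:F. ✓
w3: successors {w3}; ◇(¬r ∧ p) there: w3:F. ✗
w4: successors {w1, w3, w4}; ◇(¬r ∧ p) there: w1:T, w3:F, w4:T. ✓
Satisfying worlds: {w0, w1, w2, w4}.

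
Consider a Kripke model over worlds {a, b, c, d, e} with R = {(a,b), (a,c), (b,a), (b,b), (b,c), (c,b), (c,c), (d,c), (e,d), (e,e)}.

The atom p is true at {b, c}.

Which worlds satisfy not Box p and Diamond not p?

a: not Box p is F, Diamond not p is F. ✗
b: not Box p is T, Diamond not p is T. ✓
c: not Box p is F, Diamond not p is F. ✗
d: not Box p is F, Diamond not p is F. ✗
e: not Box p is T, Diamond not p is T. ✓

{b, e}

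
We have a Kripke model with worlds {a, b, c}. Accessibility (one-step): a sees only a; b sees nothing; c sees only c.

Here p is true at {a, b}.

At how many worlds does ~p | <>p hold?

2

a: ~p is F, <>p is T. ✓
b: ~p is F, <>p is F. ✗
c: ~p is T, <>p is F. ✓
Satisfying worlds: {a, c}.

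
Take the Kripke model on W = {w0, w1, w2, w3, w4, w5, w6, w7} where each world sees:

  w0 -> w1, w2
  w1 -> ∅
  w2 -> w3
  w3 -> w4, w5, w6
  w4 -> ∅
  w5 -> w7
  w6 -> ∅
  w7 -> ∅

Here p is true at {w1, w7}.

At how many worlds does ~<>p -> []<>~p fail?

w0: ~<>p is F, []<>~p is F. ✓
w1: ~<>p is T, []<>~p is T. ✓
w2: ~<>p is T, []<>~p is T. ✓
w3: ~<>p is T, []<>~p is F. ✗
w4: ~<>p is T, []<>~p is T. ✓
w5: ~<>p is F, []<>~p is F. ✓
w6: ~<>p is T, []<>~p is T. ✓
w7: ~<>p is T, []<>~p is T. ✓
Satisfying worlds: {w0, w1, w2, w4, w5, w6, w7}.
So ~<>p -> []<>~p fails at the other 1 world.

1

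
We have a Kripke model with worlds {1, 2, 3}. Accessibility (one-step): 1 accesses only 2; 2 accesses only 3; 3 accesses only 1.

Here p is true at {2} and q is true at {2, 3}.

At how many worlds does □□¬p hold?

1: successors {2}; □¬p there: 2:T. ✓
2: successors {3}; □¬p there: 3:T. ✓
3: successors {1}; □¬p there: 1:F. ✗
Satisfying worlds: {1, 2}.

2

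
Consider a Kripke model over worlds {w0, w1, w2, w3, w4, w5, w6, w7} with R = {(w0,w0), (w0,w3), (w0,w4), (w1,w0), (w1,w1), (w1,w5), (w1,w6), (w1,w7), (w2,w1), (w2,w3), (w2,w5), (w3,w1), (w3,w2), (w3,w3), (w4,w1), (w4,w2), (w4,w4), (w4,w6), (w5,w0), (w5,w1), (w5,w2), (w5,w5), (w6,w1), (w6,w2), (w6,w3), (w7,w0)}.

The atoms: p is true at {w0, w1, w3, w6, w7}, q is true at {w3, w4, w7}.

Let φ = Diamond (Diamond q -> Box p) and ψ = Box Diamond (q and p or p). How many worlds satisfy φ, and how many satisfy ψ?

For Diamond (Diamond q -> Box p):
w0: successors {w0, w3, w4}; Diamond q -> Box p there: w0:F, w3:F, w4:F. ✗
w1: successors {w0, w1, w5, w6, w7}; Diamond q -> Box p there: w0:F, w1:F, w5:T, w6:F, w7:T. ✓
w2: successors {w1, w3, w5}; Diamond q -> Box p there: w1:F, w3:F, w5:T. ✓
w3: successors {w1, w2, w3}; Diamond q -> Box p there: w1:F, w2:F, w3:F. ✗
w4: successors {w1, w2, w4, w6}; Diamond q -> Box p there: w1:F, w2:F, w4:F, w6:F. ✗
w5: successors {w0, w1, w2, w5}; Diamond q -> Box p there: w0:F, w1:F, w2:F, w5:T. ✓
w6: successors {w1, w2, w3}; Diamond q -> Box p there: w1:F, w2:F, w3:F. ✗
w7: successors {w0}; Diamond q -> Box p there: w0:F. ✗
— 3 worlds.
For Box Diamond (q and p or p):
w0: successors {w0, w3, w4}; Diamond (q and p or p) there: w0:T, w3:T, w4:T. ✓
w1: successors {w0, w1, w5, w6, w7}; Diamond (q and p or p) there: w0:T, w1:T, w5:T, w6:T, w7:T. ✓
w2: successors {w1, w3, w5}; Diamond (q and p or p) there: w1:T, w3:T, w5:T. ✓
w3: successors {w1, w2, w3}; Diamond (q and p or p) there: w1:T, w2:T, w3:T. ✓
w4: successors {w1, w2, w4, w6}; Diamond (q and p or p) there: w1:T, w2:T, w4:T, w6:T. ✓
w5: successors {w0, w1, w2, w5}; Diamond (q and p or p) there: w0:T, w1:T, w2:T, w5:T. ✓
w6: successors {w1, w2, w3}; Diamond (q and p or p) there: w1:T, w2:T, w3:T. ✓
w7: successors {w0}; Diamond (q and p or p) there: w0:T. ✓
— 8 worlds.

3 and 8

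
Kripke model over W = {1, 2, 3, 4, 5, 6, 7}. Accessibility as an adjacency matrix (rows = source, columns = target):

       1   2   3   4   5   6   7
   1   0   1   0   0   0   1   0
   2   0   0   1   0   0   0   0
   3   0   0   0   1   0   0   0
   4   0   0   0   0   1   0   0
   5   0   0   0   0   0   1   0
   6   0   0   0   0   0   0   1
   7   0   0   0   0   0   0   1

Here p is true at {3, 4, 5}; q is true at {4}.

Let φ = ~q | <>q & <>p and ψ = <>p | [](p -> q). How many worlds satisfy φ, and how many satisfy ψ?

For ~q | <>q & <>p:
1: ~q is T, <>q & <>p is F. ✓
2: ~q is T, <>q & <>p is F. ✓
3: ~q is T, <>q & <>p is T. ✓
4: ~q is F, <>q & <>p is F. ✗
5: ~q is T, <>q & <>p is F. ✓
6: ~q is T, <>q & <>p is F. ✓
7: ~q is T, <>q & <>p is F. ✓
— 6 worlds.
For <>p | [](p -> q):
1: <>p is F, [](p -> q) is T. ✓
2: <>p is T, [](p -> q) is F. ✓
3: <>p is T, [](p -> q) is T. ✓
4: <>p is T, [](p -> q) is F. ✓
5: <>p is F, [](p -> q) is T. ✓
6: <>p is F, [](p -> q) is T. ✓
7: <>p is F, [](p -> q) is T. ✓
— 7 worlds.

6 and 7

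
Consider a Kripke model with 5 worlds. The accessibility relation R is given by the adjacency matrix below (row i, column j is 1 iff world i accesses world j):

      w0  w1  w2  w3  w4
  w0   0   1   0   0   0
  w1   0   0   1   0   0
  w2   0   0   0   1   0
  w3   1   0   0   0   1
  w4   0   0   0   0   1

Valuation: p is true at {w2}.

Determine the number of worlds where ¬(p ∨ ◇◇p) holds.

3

w0: p ∨ ◇◇p is T. ✗
w1: p ∨ ◇◇p is F. ✓
w2: p ∨ ◇◇p is T. ✗
w3: p ∨ ◇◇p is F. ✓
w4: p ∨ ◇◇p is F. ✓
Satisfying worlds: {w1, w3, w4}.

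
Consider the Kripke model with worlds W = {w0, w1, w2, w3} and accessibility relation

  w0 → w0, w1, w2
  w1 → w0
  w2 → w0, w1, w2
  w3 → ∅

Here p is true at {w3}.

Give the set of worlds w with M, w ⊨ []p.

w0: successors {w0, w1, w2}; p there: w0:F, w1:F, w2:F. ✗
w1: successors {w0}; p there: w0:F. ✗
w2: successors {w0, w1, w2}; p there: w0:F, w1:F, w2:F. ✗
w3: no successors, so []p holds vacuously. ✓

{w3}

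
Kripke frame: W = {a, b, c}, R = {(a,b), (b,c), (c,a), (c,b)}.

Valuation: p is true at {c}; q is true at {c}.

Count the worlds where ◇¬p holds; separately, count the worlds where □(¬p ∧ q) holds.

For ◇¬p:
a: successors {b}; ¬p there: b:T. ✓
b: successors {c}; ¬p there: c:F. ✗
c: successors {a, b}; ¬p there: a:T, b:T. ✓
— 2 worlds.
For □(¬p ∧ q):
a: successors {b}; ¬p ∧ q there: b:F. ✗
b: successors {c}; ¬p ∧ q there: c:F. ✗
c: successors {a, b}; ¬p ∧ q there: a:F, b:F. ✗
— 0 worlds.

2 and 0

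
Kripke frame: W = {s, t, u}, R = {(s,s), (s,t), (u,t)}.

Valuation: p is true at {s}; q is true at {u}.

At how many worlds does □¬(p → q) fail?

2

s: successors {s, t}; ¬(p → q) there: s:T, t:F. ✗
t: no successors, so □¬(p → q) holds vacuously. ✓
u: successors {t}; ¬(p → q) there: t:F. ✗
Satisfying worlds: {t}.
So □¬(p → q) fails at the other 2 worlds.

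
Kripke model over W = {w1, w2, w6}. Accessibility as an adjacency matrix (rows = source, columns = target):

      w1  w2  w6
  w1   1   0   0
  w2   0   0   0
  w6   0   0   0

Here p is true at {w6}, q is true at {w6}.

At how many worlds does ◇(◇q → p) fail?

2

w1: successors {w1}; ◇q → p there: w1:T. ✓
w2: no successors, so ◇(◇q → p) fails. ✗
w6: no successors, so ◇(◇q → p) fails. ✗
Satisfying worlds: {w1}.
So ◇(◇q → p) fails at the other 2 worlds.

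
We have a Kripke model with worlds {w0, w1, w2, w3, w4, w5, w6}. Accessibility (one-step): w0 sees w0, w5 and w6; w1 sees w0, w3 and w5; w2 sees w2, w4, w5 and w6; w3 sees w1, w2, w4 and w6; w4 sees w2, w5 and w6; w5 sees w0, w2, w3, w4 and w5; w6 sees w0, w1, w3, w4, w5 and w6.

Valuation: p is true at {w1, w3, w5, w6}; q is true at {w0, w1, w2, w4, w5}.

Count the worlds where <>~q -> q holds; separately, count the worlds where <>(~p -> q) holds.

For <>~q -> q:
w0: <>~q is T, q is T. ✓
w1: <>~q is T, q is T. ✓
w2: <>~q is T, q is T. ✓
w3: <>~q is T, q is F. ✗
w4: <>~q is T, q is T. ✓
w5: <>~q is T, q is T. ✓
w6: <>~q is T, q is F. ✗
— 5 worlds.
For <>(~p -> q):
w0: successors {w0, w5, w6}; ~p -> q there: w0:T, w5:T, w6:T. ✓
w1: successors {w0, w3, w5}; ~p -> q there: w0:T, w3:T, w5:T. ✓
w2: successors {w2, w4, w5, w6}; ~p -> q there: w2:T, w4:T, w5:T, w6:T. ✓
w3: successors {w1, w2, w4, w6}; ~p -> q there: w1:T, w2:T, w4:T, w6:T. ✓
w4: successors {w2, w5, w6}; ~p -> q there: w2:T, w5:T, w6:T. ✓
w5: successors {w0, w2, w3, w4, w5}; ~p -> q there: w0:T, w2:T, w3:T, w4:T, w5:T. ✓
w6: successors {w0, w1, w3, w4, w5, w6}; ~p -> q there: w0:T, w1:T, w3:T, w4:T, w5:T, w6:T. ✓
— 7 worlds.

5 and 7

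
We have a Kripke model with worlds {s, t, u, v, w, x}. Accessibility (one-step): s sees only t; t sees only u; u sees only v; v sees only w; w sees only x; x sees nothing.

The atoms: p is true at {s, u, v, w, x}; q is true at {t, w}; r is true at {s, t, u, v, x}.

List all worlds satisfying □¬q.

s: successors {t}; ¬q there: t:F. ✗
t: successors {u}; ¬q there: u:T. ✓
u: successors {v}; ¬q there: v:T. ✓
v: successors {w}; ¬q there: w:F. ✗
w: successors {x}; ¬q there: x:T. ✓
x: no successors, so □¬q holds vacuously. ✓

{t, u, w, x}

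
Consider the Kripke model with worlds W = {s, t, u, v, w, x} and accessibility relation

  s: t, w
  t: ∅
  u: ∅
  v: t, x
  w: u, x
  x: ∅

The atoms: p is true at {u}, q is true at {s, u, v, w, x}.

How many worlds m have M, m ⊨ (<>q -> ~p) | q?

s: <>q -> ~p is T, q is T. ✓
t: <>q -> ~p is T, q is F. ✓
u: <>q -> ~p is T, q is T. ✓
v: <>q -> ~p is T, q is T. ✓
w: <>q -> ~p is T, q is T. ✓
x: <>q -> ~p is T, q is T. ✓
Satisfying worlds: {s, t, u, v, w, x}.

6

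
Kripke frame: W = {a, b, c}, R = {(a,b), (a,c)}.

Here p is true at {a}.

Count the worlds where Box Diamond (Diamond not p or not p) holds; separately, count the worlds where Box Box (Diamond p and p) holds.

For Box Diamond (Diamond not p or not p):
a: successors {b, c}; Diamond (Diamond not p or not p) there: b:F, c:F. ✗
b: no successors, so Box Diamond (Diamond not p or not p) holds vacuously. ✓
c: no successors, so Box Diamond (Diamond not p or not p) holds vacuously. ✓
— 2 worlds.
For Box Box (Diamond p and p):
a: successors {b, c}; Box (Diamond p and p) there: b:T, c:T. ✓
b: no successors, so Box Box (Diamond p and p) holds vacuously. ✓
c: no successors, so Box Box (Diamond p and p) holds vacuously. ✓
— 3 worlds.

2 and 3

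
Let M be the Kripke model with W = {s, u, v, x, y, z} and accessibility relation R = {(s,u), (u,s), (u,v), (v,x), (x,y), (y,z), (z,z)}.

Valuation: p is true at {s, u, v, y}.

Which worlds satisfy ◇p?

s: successors {u}; p there: u:T. ✓
u: successors {s, v}; p there: s:T, v:T. ✓
v: successors {x}; p there: x:F. ✗
x: successors {y}; p there: y:T. ✓
y: successors {z}; p there: z:F. ✗
z: successors {z}; p there: z:F. ✗

{s, u, x}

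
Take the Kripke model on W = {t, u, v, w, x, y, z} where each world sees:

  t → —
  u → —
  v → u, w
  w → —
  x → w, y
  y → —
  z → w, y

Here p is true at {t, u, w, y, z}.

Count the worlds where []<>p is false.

t: no successors, so []<>p holds vacuously. ✓
u: no successors, so []<>p holds vacuously. ✓
v: successors {u, w}; <>p there: u:F, w:F. ✗
w: no successors, so []<>p holds vacuously. ✓
x: successors {w, y}; <>p there: w:F, y:F. ✗
y: no successors, so []<>p holds vacuously. ✓
z: successors {w, y}; <>p there: w:F, y:F. ✗
Satisfying worlds: {t, u, w, y}.
So []<>p fails at the other 3 worlds.

3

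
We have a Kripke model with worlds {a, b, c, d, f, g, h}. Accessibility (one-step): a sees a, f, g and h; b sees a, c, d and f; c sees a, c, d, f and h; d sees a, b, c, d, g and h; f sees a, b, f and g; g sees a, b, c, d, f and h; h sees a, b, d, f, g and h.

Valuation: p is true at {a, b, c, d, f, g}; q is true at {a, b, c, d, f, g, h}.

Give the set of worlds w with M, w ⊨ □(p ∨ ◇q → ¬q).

∅

a: successors {a, f, g, h}; p ∨ ◇q → ¬q there: a:F, f:F, g:F, h:F. ✗
b: successors {a, c, d, f}; p ∨ ◇q → ¬q there: a:F, c:F, d:F, f:F. ✗
c: successors {a, c, d, f, h}; p ∨ ◇q → ¬q there: a:F, c:F, d:F, f:F, h:F. ✗
d: successors {a, b, c, d, g, h}; p ∨ ◇q → ¬q there: a:F, b:F, c:F, d:F, g:F, h:F. ✗
f: successors {a, b, f, g}; p ∨ ◇q → ¬q there: a:F, b:F, f:F, g:F. ✗
g: successors {a, b, c, d, f, h}; p ∨ ◇q → ¬q there: a:F, b:F, c:F, d:F, f:F, h:F. ✗
h: successors {a, b, d, f, g, h}; p ∨ ◇q → ¬q there: a:F, b:F, d:F, f:F, g:F, h:F. ✗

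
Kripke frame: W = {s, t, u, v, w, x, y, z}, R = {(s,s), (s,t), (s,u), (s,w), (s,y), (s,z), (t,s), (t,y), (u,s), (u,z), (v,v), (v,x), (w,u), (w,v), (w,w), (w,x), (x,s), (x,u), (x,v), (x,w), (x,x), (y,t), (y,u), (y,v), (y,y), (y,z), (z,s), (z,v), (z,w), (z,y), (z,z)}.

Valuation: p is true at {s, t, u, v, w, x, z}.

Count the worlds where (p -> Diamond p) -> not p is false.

s: p -> Diamond p is T, not p is F. ✗
t: p -> Diamond p is T, not p is F. ✗
u: p -> Diamond p is T, not p is F. ✗
v: p -> Diamond p is T, not p is F. ✗
w: p -> Diamond p is T, not p is F. ✗
x: p -> Diamond p is T, not p is F. ✗
y: p -> Diamond p is T, not p is T. ✓
z: p -> Diamond p is T, not p is F. ✗
Satisfying worlds: {y}.
So (p -> Diamond p) -> not p fails at the other 7 worlds.

7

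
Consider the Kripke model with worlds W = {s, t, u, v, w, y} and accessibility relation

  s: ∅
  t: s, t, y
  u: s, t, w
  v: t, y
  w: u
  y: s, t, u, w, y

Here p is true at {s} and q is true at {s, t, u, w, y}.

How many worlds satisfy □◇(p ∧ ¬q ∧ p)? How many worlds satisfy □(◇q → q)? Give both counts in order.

1 and 6

For □◇(p ∧ ¬q ∧ p):
s: no successors, so □◇(p ∧ ¬q ∧ p) holds vacuously. ✓
t: successors {s, t, y}; ◇(p ∧ ¬q ∧ p) there: s:F, t:F, y:F. ✗
u: successors {s, t, w}; ◇(p ∧ ¬q ∧ p) there: s:F, t:F, w:F. ✗
v: successors {t, y}; ◇(p ∧ ¬q ∧ p) there: t:F, y:F. ✗
w: successors {u}; ◇(p ∧ ¬q ∧ p) there: u:F. ✗
y: successors {s, t, u, w, y}; ◇(p ∧ ¬q ∧ p) there: s:F, t:F, u:F, w:F, y:F. ✗
— 1 world.
For □(◇q → q):
s: no successors, so □(◇q → q) holds vacuously. ✓
t: successors {s, t, y}; ◇q → q there: s:T, t:T, y:T. ✓
u: successors {s, t, w}; ◇q → q there: s:T, t:T, w:T. ✓
v: successors {t, y}; ◇q → q there: t:T, y:T. ✓
w: successors {u}; ◇q → q there: u:T. ✓
y: successors {s, t, u, w, y}; ◇q → q there: s:T, t:T, u:T, w:T, y:T. ✓
— 6 worlds.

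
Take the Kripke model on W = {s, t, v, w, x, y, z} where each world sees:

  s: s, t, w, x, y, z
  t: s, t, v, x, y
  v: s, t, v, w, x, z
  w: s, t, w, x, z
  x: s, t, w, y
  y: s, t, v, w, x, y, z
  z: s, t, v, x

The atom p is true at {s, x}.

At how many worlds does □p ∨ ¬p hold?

s: □p is F, ¬p is F. ✗
t: □p is F, ¬p is T. ✓
v: □p is F, ¬p is T. ✓
w: □p is F, ¬p is T. ✓
x: □p is F, ¬p is F. ✗
y: □p is F, ¬p is T. ✓
z: □p is F, ¬p is T. ✓
Satisfying worlds: {t, v, w, y, z}.

5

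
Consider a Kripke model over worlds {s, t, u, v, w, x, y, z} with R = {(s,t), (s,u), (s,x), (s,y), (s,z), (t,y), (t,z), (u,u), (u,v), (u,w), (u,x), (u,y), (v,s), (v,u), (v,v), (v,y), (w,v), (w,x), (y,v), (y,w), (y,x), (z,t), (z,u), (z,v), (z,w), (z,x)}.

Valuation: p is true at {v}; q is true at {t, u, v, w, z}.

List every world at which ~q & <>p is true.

s: ~q is T, <>p is F. ✗
t: ~q is F, <>p is F. ✗
u: ~q is F, <>p is T. ✗
v: ~q is F, <>p is T. ✗
w: ~q is F, <>p is T. ✗
x: ~q is T, <>p is F. ✗
y: ~q is T, <>p is T. ✓
z: ~q is F, <>p is T. ✗

{y}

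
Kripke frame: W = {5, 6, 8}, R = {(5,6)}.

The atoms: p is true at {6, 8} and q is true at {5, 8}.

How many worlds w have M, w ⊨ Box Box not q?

5: successors {6}; Box not q there: 6:T. ✓
6: no successors, so Box Box not q holds vacuously. ✓
8: no successors, so Box Box not q holds vacuously. ✓
Satisfying worlds: {5, 6, 8}.

3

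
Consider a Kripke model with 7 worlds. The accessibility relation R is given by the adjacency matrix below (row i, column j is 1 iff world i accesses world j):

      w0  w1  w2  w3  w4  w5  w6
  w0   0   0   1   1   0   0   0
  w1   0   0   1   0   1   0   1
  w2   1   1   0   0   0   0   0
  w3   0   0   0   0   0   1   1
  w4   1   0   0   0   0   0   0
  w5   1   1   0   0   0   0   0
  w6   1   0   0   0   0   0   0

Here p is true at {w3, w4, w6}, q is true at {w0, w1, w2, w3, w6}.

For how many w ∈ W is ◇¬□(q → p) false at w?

w0: successors {w2, w3}; ¬□(q → p) there: w2:T, w3:F. ✓
w1: successors {w2, w4, w6}; ¬□(q → p) there: w2:T, w4:T, w6:T. ✓
w2: successors {w0, w1}; ¬□(q → p) there: w0:T, w1:T. ✓
w3: successors {w5, w6}; ¬□(q → p) there: w5:T, w6:T. ✓
w4: successors {w0}; ¬□(q → p) there: w0:T. ✓
w5: successors {w0, w1}; ¬□(q → p) there: w0:T, w1:T. ✓
w6: successors {w0}; ¬□(q → p) there: w0:T. ✓
Satisfying worlds: {w0, w1, w2, w3, w4, w5, w6}.
So ◇¬□(q → p) fails at the other 0 worlds.

0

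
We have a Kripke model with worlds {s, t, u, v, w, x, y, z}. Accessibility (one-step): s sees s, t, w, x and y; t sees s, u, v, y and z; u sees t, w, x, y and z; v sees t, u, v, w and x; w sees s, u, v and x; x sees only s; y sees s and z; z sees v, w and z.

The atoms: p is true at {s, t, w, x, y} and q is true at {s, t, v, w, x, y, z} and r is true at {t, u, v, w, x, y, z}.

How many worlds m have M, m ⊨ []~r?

s: successors {s, t, w, x, y}; ~r there: s:T, t:F, w:F, x:F, y:F. ✗
t: successors {s, u, v, y, z}; ~r there: s:T, u:F, v:F, y:F, z:F. ✗
u: successors {t, w, x, y, z}; ~r there: t:F, w:F, x:F, y:F, z:F. ✗
v: successors {t, u, v, w, x}; ~r there: t:F, u:F, v:F, w:F, x:F. ✗
w: successors {s, u, v, x}; ~r there: s:T, u:F, v:F, x:F. ✗
x: successors {s}; ~r there: s:T. ✓
y: successors {s, z}; ~r there: s:T, z:F. ✗
z: successors {v, w, z}; ~r there: v:F, w:F, z:F. ✗
Satisfying worlds: {x}.

1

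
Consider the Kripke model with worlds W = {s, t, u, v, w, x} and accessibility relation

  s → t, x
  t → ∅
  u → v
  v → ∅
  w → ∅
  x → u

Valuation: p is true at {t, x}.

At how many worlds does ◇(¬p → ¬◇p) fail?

s: successors {t, x}; ¬p → ¬◇p there: t:T, x:T. ✓
t: no successors, so ◇(¬p → ¬◇p) fails. ✗
u: successors {v}; ¬p → ¬◇p there: v:T. ✓
v: no successors, so ◇(¬p → ¬◇p) fails. ✗
w: no successors, so ◇(¬p → ¬◇p) fails. ✗
x: successors {u}; ¬p → ¬◇p there: u:T. ✓
Satisfying worlds: {s, u, x}.
So ◇(¬p → ¬◇p) fails at the other 3 worlds.

3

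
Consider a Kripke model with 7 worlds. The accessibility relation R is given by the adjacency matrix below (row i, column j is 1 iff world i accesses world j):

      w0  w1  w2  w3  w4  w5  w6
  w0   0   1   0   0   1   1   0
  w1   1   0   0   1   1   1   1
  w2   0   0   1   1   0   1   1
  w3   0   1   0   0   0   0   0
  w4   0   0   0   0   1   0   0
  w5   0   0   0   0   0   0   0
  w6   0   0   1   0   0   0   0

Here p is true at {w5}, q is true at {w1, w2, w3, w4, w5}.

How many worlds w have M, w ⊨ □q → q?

w0: □q is T, q is F. ✗
w1: □q is F, q is T. ✓
w2: □q is F, q is T. ✓
w3: □q is T, q is T. ✓
w4: □q is T, q is T. ✓
w5: □q is T, q is T. ✓
w6: □q is T, q is F. ✗
Satisfying worlds: {w1, w2, w3, w4, w5}.

5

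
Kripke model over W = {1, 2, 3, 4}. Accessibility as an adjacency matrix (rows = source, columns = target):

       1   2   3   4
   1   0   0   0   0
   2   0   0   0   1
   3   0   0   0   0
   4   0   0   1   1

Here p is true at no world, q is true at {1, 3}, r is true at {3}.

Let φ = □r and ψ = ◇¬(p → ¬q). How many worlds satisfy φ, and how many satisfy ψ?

For □r:
1: no successors, so □r holds vacuously. ✓
2: successors {4}; r there: 4:F. ✗
3: no successors, so □r holds vacuously. ✓
4: successors {3, 4}; r there: 3:T, 4:F. ✗
— 2 worlds.
For ◇¬(p → ¬q):
1: no successors, so ◇¬(p → ¬q) fails. ✗
2: successors {4}; ¬(p → ¬q) there: 4:F. ✗
3: no successors, so ◇¬(p → ¬q) fails. ✗
4: successors {3, 4}; ¬(p → ¬q) there: 3:F, 4:F. ✗
— 0 worlds.

2 and 0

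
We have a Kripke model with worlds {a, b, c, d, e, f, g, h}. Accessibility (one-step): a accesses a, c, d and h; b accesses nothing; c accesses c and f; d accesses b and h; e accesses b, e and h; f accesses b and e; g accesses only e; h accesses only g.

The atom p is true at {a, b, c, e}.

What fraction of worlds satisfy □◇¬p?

a: successors {a, c, d, h}; ◇¬p there: a:T, c:T, d:T, h:T. ✓
b: no successors, so □◇¬p holds vacuously. ✓
c: successors {c, f}; ◇¬p there: c:T, f:F. ✗
d: successors {b, h}; ◇¬p there: b:F, h:T. ✗
e: successors {b, e, h}; ◇¬p there: b:F, e:T, h:T. ✗
f: successors {b, e}; ◇¬p there: b:F, e:T. ✗
g: successors {e}; ◇¬p there: e:T. ✓
h: successors {g}; ◇¬p there: g:F. ✗
That's 3 of 8 worlds, so 3/8.

3/8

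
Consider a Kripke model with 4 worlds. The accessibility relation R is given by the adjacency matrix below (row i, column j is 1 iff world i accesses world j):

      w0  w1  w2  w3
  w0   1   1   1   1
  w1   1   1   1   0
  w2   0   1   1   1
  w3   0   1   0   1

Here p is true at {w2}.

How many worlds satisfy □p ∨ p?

1

w0: □p is F, p is F. ✗
w1: □p is F, p is F. ✗
w2: □p is F, p is T. ✓
w3: □p is F, p is F. ✗
Satisfying worlds: {w2}.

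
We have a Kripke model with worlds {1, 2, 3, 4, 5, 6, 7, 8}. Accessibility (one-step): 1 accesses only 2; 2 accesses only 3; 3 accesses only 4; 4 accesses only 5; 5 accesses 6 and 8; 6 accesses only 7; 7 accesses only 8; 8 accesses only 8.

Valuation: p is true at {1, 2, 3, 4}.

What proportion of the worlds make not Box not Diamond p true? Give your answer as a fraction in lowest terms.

1/4

1: Box not Diamond p is F. ✓
2: Box not Diamond p is F. ✓
3: Box not Diamond p is T. ✗
4: Box not Diamond p is T. ✗
5: Box not Diamond p is T. ✗
6: Box not Diamond p is T. ✗
7: Box not Diamond p is T. ✗
8: Box not Diamond p is T. ✗
That's 2 of 8 worlds, so 2/8 = 1/4.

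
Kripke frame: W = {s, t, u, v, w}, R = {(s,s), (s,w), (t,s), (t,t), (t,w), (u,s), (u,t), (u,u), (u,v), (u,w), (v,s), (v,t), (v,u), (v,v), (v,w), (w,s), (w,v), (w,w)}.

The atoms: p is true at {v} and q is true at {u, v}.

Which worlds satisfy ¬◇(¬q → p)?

{s, t}

s: ◇(¬q → p) is F. ✓
t: ◇(¬q → p) is F. ✓
u: ◇(¬q → p) is T. ✗
v: ◇(¬q → p) is T. ✗
w: ◇(¬q → p) is T. ✗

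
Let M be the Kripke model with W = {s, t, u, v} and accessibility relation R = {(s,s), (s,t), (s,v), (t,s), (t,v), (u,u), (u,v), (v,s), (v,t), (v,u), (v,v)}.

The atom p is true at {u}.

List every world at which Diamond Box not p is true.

s: successors {s, t, v}; Box not p there: s:T, t:T, v:F. ✓
t: successors {s, v}; Box not p there: s:T, v:F. ✓
u: successors {u, v}; Box not p there: u:F, v:F. ✗
v: successors {s, t, u, v}; Box not p there: s:T, t:T, u:F, v:F. ✓

{s, t, v}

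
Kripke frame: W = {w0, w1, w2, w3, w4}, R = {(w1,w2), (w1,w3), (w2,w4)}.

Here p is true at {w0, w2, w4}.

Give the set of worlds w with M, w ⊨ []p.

w0: no successors, so []p holds vacuously. ✓
w1: successors {w2, w3}; p there: w2:T, w3:F. ✗
w2: successors {w4}; p there: w4:T. ✓
w3: no successors, so []p holds vacuously. ✓
w4: no successors, so []p holds vacuously. ✓

{w0, w2, w3, w4}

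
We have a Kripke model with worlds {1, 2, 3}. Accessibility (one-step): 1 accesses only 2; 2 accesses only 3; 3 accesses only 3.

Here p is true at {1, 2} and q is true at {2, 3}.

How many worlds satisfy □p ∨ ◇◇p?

1: □p is T, ◇◇p is F. ✓
2: □p is F, ◇◇p is F. ✗
3: □p is F, ◇◇p is F. ✗
Satisfying worlds: {1}.

1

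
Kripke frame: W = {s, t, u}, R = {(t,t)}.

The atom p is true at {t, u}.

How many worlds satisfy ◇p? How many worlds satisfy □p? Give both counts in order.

1 and 3

For ◇p:
s: no successors, so ◇p fails. ✗
t: successors {t}; p there: t:T. ✓
u: no successors, so ◇p fails. ✗
— 1 world.
For □p:
s: no successors, so □p holds vacuously. ✓
t: successors {t}; p there: t:T. ✓
u: no successors, so □p holds vacuously. ✓
— 3 worlds.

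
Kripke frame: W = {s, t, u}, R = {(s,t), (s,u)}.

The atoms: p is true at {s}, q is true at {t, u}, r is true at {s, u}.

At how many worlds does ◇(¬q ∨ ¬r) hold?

1

s: successors {t, u}; ¬q ∨ ¬r there: t:T, u:F. ✓
t: no successors, so ◇(¬q ∨ ¬r) fails. ✗
u: no successors, so ◇(¬q ∨ ¬r) fails. ✗
Satisfying worlds: {s}.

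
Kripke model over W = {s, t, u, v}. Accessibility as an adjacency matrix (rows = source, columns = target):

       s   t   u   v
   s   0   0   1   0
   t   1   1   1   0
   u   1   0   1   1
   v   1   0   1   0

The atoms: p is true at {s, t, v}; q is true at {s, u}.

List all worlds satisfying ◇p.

{t, u, v}

s: successors {u}; p there: u:F. ✗
t: successors {s, t, u}; p there: s:T, t:T, u:F. ✓
u: successors {s, u, v}; p there: s:T, u:F, v:T. ✓
v: successors {s, u}; p there: s:T, u:F. ✓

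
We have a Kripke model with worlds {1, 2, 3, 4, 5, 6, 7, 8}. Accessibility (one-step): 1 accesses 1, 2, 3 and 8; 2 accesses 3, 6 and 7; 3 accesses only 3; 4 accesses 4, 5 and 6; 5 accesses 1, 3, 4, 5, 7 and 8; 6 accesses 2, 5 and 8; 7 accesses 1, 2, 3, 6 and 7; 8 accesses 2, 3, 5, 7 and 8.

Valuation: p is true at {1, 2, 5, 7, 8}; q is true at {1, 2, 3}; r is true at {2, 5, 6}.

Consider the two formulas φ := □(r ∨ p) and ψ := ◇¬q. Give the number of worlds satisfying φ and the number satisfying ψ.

For □(r ∨ p):
1: successors {1, 2, 3, 8}; r ∨ p there: 1:T, 2:T, 3:F, 8:T. ✗
2: successors {3, 6, 7}; r ∨ p there: 3:F, 6:T, 7:T. ✗
3: successors {3}; r ∨ p there: 3:F. ✗
4: successors {4, 5, 6}; r ∨ p there: 4:F, 5:T, 6:T. ✗
5: successors {1, 3, 4, 5, 7, 8}; r ∨ p there: 1:T, 3:F, 4:F, 5:T, 7:T, 8:T. ✗
6: successors {2, 5, 8}; r ∨ p there: 2:T, 5:T, 8:T. ✓
7: successors {1, 2, 3, 6, 7}; r ∨ p there: 1:T, 2:T, 3:F, 6:T, 7:T. ✗
8: successors {2, 3, 5, 7, 8}; r ∨ p there: 2:T, 3:F, 5:T, 7:T, 8:T. ✗
— 1 world.
For ◇¬q:
1: successors {1, 2, 3, 8}; ¬q there: 1:F, 2:F, 3:F, 8:T. ✓
2: successors {3, 6, 7}; ¬q there: 3:F, 6:T, 7:T. ✓
3: successors {3}; ¬q there: 3:F. ✗
4: successors {4, 5, 6}; ¬q there: 4:T, 5:T, 6:T. ✓
5: successors {1, 3, 4, 5, 7, 8}; ¬q there: 1:F, 3:F, 4:T, 5:T, 7:T, 8:T. ✓
6: successors {2, 5, 8}; ¬q there: 2:F, 5:T, 8:T. ✓
7: successors {1, 2, 3, 6, 7}; ¬q there: 1:F, 2:F, 3:F, 6:T, 7:T. ✓
8: successors {2, 3, 5, 7, 8}; ¬q there: 2:F, 3:F, 5:T, 7:T, 8:T. ✓
— 7 worlds.

1 and 7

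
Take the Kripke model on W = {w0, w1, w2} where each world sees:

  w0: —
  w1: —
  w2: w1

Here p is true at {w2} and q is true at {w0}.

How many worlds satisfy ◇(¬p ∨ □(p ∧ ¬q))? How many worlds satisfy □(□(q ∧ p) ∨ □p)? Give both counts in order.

For ◇(¬p ∨ □(p ∧ ¬q)):
w0: no successors, so ◇(¬p ∨ □(p ∧ ¬q)) fails. ✗
w1: no successors, so ◇(¬p ∨ □(p ∧ ¬q)) fails. ✗
w2: successors {w1}; ¬p ∨ □(p ∧ ¬q) there: w1:T. ✓
— 1 world.
For □(□(q ∧ p) ∨ □p):
w0: no successors, so □(□(q ∧ p) ∨ □p) holds vacuously. ✓
w1: no successors, so □(□(q ∧ p) ∨ □p) holds vacuously. ✓
w2: successors {w1}; □(q ∧ p) ∨ □p there: w1:T. ✓
— 3 worlds.

1 and 3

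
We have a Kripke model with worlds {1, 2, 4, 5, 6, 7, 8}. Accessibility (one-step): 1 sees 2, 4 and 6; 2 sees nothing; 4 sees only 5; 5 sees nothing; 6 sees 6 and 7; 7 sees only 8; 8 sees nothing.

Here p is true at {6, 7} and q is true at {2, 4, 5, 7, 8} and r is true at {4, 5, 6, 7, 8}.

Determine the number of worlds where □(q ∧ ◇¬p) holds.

3

1: successors {2, 4, 6}; q ∧ ◇¬p there: 2:F, 4:T, 6:F. ✗
2: no successors, so □(q ∧ ◇¬p) holds vacuously. ✓
4: successors {5}; q ∧ ◇¬p there: 5:F. ✗
5: no successors, so □(q ∧ ◇¬p) holds vacuously. ✓
6: successors {6, 7}; q ∧ ◇¬p there: 6:F, 7:T. ✗
7: successors {8}; q ∧ ◇¬p there: 8:F. ✗
8: no successors, so □(q ∧ ◇¬p) holds vacuously. ✓
Satisfying worlds: {2, 5, 8}.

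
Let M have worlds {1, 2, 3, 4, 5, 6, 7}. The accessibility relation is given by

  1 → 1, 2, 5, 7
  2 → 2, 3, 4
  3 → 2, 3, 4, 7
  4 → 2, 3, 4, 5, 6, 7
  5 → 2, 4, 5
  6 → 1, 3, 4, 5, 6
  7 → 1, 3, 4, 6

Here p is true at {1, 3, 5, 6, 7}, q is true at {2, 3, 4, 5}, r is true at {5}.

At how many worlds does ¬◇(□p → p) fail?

7

1: ◇(□p → p) is T. ✗
2: ◇(□p → p) is T. ✗
3: ◇(□p → p) is T. ✗
4: ◇(□p → p) is T. ✗
5: ◇(□p → p) is T. ✗
6: ◇(□p → p) is T. ✗
7: ◇(□p → p) is T. ✗
Satisfying worlds: ∅.
So ¬◇(□p → p) fails at the other 7 worlds.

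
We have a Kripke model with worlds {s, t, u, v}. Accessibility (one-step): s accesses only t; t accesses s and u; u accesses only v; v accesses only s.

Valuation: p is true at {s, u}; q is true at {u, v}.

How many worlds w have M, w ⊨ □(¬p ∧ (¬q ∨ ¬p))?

2

s: successors {t}; ¬p ∧ (¬q ∨ ¬p) there: t:T. ✓
t: successors {s, u}; ¬p ∧ (¬q ∨ ¬p) there: s:F, u:F. ✗
u: successors {v}; ¬p ∧ (¬q ∨ ¬p) there: v:T. ✓
v: successors {s}; ¬p ∧ (¬q ∨ ¬p) there: s:F. ✗
Satisfying worlds: {s, u}.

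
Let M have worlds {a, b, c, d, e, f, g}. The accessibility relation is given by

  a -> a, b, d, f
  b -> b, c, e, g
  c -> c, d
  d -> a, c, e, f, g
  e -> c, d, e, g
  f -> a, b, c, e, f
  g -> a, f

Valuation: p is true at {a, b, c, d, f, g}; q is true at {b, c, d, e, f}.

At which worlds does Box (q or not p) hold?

a: successors {a, b, d, f}; q or not p there: a:F, b:T, d:T, f:T. ✗
b: successors {b, c, e, g}; q or not p there: b:T, c:T, e:T, g:F. ✗
c: successors {c, d}; q or not p there: c:T, d:T. ✓
d: successors {a, c, e, f, g}; q or not p there: a:F, c:T, e:T, f:T, g:F. ✗
e: successors {c, d, e, g}; q or not p there: c:T, d:T, e:T, g:F. ✗
f: successors {a, b, c, e, f}; q or not p there: a:F, b:T, c:T, e:T, f:T. ✗
g: successors {a, f}; q or not p there: a:F, f:T. ✗

{c}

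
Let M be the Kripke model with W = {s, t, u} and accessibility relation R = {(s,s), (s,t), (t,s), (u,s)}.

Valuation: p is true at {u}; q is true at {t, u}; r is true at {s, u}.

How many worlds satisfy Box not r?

0

s: successors {s, t}; not r there: s:F, t:T. ✗
t: successors {s}; not r there: s:F. ✗
u: successors {s}; not r there: s:F. ✗
Satisfying worlds: ∅.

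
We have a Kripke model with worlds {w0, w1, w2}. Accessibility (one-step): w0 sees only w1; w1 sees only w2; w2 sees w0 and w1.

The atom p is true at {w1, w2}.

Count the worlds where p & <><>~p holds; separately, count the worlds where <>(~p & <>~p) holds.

1 and 0

For p & <><>~p:
w0: p is F, <><>~p is F. ✗
w1: p is T, <><>~p is T. ✓
w2: p is T, <><>~p is F. ✗
— 1 world.
For <>(~p & <>~p):
w0: successors {w1}; ~p & <>~p there: w1:F. ✗
w1: successors {w2}; ~p & <>~p there: w2:F. ✗
w2: successors {w0, w1}; ~p & <>~p there: w0:F, w1:F. ✗
— 0 worlds.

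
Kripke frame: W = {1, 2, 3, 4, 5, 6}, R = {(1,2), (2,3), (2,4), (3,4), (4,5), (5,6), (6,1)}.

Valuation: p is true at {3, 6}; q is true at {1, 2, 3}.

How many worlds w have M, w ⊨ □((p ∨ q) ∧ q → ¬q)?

1: successors {2}; (p ∨ q) ∧ q → ¬q there: 2:F. ✗
2: successors {3, 4}; (p ∨ q) ∧ q → ¬q there: 3:F, 4:T. ✗
3: successors {4}; (p ∨ q) ∧ q → ¬q there: 4:T. ✓
4: successors {5}; (p ∨ q) ∧ q → ¬q there: 5:T. ✓
5: successors {6}; (p ∨ q) ∧ q → ¬q there: 6:T. ✓
6: successors {1}; (p ∨ q) ∧ q → ¬q there: 1:F. ✗
Satisfying worlds: {3, 4, 5}.

3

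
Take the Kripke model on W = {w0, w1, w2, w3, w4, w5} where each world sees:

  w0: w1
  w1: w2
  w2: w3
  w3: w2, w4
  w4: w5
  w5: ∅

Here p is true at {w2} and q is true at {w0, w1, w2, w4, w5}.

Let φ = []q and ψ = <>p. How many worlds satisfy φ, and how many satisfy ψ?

5 and 2

For []q:
w0: successors {w1}; q there: w1:T. ✓
w1: successors {w2}; q there: w2:T. ✓
w2: successors {w3}; q there: w3:F. ✗
w3: successors {w2, w4}; q there: w2:T, w4:T. ✓
w4: successors {w5}; q there: w5:T. ✓
w5: no successors, so []q holds vacuously. ✓
— 5 worlds.
For <>p:
w0: successors {w1}; p there: w1:F. ✗
w1: successors {w2}; p there: w2:T. ✓
w2: successors {w3}; p there: w3:F. ✗
w3: successors {w2, w4}; p there: w2:T, w4:F. ✓
w4: successors {w5}; p there: w5:F. ✗
w5: no successors, so <>p fails. ✗
— 2 worlds.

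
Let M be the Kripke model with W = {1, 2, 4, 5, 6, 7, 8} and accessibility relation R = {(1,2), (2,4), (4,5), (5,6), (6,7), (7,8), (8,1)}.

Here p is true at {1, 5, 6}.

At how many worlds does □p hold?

3

1: successors {2}; p there: 2:F. ✗
2: successors {4}; p there: 4:F. ✗
4: successors {5}; p there: 5:T. ✓
5: successors {6}; p there: 6:T. ✓
6: successors {7}; p there: 7:F. ✗
7: successors {8}; p there: 8:F. ✗
8: successors {1}; p there: 1:T. ✓
Satisfying worlds: {4, 5, 8}.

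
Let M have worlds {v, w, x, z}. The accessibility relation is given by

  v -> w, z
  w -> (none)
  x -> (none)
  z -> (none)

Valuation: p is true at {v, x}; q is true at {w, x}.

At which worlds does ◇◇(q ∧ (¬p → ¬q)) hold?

v: successors {w, z}; ◇(q ∧ (¬p → ¬q)) there: w:F, z:F. ✗
w: no successors, so ◇◇(q ∧ (¬p → ¬q)) fails. ✗
x: no successors, so ◇◇(q ∧ (¬p → ¬q)) fails. ✗
z: no successors, so ◇◇(q ∧ (¬p → ¬q)) fails. ✗

∅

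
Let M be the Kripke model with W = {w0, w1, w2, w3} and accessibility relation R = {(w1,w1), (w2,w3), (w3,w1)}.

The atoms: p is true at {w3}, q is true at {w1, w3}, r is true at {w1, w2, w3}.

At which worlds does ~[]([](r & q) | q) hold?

w0: []([](r & q) | q) is T. ✗
w1: []([](r & q) | q) is T. ✗
w2: []([](r & q) | q) is T. ✗
w3: []([](r & q) | q) is T. ✗

∅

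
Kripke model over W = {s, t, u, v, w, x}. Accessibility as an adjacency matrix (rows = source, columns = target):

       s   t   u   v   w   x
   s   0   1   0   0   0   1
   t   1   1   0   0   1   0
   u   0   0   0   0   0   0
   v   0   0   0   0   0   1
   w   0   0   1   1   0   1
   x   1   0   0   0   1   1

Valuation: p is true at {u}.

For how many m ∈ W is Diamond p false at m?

s: successors {t, x}; p there: t:F, x:F. ✗
t: successors {s, t, w}; p there: s:F, t:F, w:F. ✗
u: no successors, so Diamond p fails. ✗
v: successors {x}; p there: x:F. ✗
w: successors {u, v, x}; p there: u:T, v:F, x:F. ✓
x: successors {s, w, x}; p there: s:F, w:F, x:F. ✗
Satisfying worlds: {w}.
So Diamond p fails at the other 5 worlds.

5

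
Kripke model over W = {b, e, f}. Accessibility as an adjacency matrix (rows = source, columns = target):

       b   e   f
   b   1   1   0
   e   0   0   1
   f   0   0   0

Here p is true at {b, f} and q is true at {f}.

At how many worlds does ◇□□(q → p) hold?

b: successors {b, e}; □□(q → p) there: b:T, e:T. ✓
e: successors {f}; □□(q → p) there: f:T. ✓
f: no successors, so ◇□□(q → p) fails. ✗
Satisfying worlds: {b, e}.

2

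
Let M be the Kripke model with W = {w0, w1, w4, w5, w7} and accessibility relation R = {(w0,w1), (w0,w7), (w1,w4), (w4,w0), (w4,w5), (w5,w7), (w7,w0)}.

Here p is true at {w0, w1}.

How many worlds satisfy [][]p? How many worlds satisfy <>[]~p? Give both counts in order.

For [][]p:
w0: successors {w1, w7}; []p there: w1:F, w7:T. ✗
w1: successors {w4}; []p there: w4:F. ✗
w4: successors {w0, w5}; []p there: w0:F, w5:F. ✗
w5: successors {w7}; []p there: w7:T. ✓
w7: successors {w0}; []p there: w0:F. ✗
— 1 world.
For <>[]~p:
w0: successors {w1, w7}; []~p there: w1:T, w7:F. ✓
w1: successors {w4}; []~p there: w4:F. ✗
w4: successors {w0, w5}; []~p there: w0:F, w5:T. ✓
w5: successors {w7}; []~p there: w7:F. ✗
w7: successors {w0}; []~p there: w0:F. ✗
— 2 worlds.

1 and 2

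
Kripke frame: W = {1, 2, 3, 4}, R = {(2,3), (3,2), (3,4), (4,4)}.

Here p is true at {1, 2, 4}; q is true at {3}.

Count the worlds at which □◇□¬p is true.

2

1: no successors, so □◇□¬p holds vacuously. ✓
2: successors {3}; ◇□¬p there: 3:T. ✓
3: successors {2, 4}; ◇□¬p there: 2:F, 4:F. ✗
4: successors {4}; ◇□¬p there: 4:F. ✗
Satisfying worlds: {1, 2}.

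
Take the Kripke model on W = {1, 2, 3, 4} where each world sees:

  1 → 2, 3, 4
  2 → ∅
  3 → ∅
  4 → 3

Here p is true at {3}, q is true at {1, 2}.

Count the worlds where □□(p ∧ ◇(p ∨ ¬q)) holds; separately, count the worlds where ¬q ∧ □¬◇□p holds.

3 and 2

For □□(p ∧ ◇(p ∨ ¬q)):
1: successors {2, 3, 4}; □(p ∧ ◇(p ∨ ¬q)) there: 2:T, 3:T, 4:F. ✗
2: no successors, so □□(p ∧ ◇(p ∨ ¬q)) holds vacuously. ✓
3: no successors, so □□(p ∧ ◇(p ∨ ¬q)) holds vacuously. ✓
4: successors {3}; □(p ∧ ◇(p ∨ ¬q)) there: 3:T. ✓
— 3 worlds.
For ¬q ∧ □¬◇□p:
1: ¬q is F, □¬◇□p is F. ✗
2: ¬q is F, □¬◇□p is T. ✗
3: ¬q is T, □¬◇□p is T. ✓
4: ¬q is T, □¬◇□p is T. ✓
— 2 worlds.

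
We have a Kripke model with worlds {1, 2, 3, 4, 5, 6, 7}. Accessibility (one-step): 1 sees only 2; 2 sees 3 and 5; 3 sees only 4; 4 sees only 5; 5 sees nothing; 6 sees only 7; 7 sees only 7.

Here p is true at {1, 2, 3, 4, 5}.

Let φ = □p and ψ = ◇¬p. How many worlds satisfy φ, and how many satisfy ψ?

For □p:
1: successors {2}; p there: 2:T. ✓
2: successors {3, 5}; p there: 3:T, 5:T. ✓
3: successors {4}; p there: 4:T. ✓
4: successors {5}; p there: 5:T. ✓
5: no successors, so □p holds vacuously. ✓
6: successors {7}; p there: 7:F. ✗
7: successors {7}; p there: 7:F. ✗
— 5 worlds.
For ◇¬p:
1: successors {2}; ¬p there: 2:F. ✗
2: successors {3, 5}; ¬p there: 3:F, 5:F. ✗
3: successors {4}; ¬p there: 4:F. ✗
4: successors {5}; ¬p there: 5:F. ✗
5: no successors, so ◇¬p fails. ✗
6: successors {7}; ¬p there: 7:T. ✓
7: successors {7}; ¬p there: 7:T. ✓
— 2 worlds.

5 and 2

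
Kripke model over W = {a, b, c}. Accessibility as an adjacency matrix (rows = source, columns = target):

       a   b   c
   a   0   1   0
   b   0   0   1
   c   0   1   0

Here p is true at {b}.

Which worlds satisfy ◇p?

{a, c}

a: successors {b}; p there: b:T. ✓
b: successors {c}; p there: c:F. ✗
c: successors {b}; p there: b:T. ✓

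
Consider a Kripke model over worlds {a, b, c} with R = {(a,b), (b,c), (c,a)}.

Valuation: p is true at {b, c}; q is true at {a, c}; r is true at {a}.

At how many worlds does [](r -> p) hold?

a: successors {b}; r -> p there: b:T. ✓
b: successors {c}; r -> p there: c:T. ✓
c: successors {a}; r -> p there: a:F. ✗
Satisfying worlds: {a, b}.

2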